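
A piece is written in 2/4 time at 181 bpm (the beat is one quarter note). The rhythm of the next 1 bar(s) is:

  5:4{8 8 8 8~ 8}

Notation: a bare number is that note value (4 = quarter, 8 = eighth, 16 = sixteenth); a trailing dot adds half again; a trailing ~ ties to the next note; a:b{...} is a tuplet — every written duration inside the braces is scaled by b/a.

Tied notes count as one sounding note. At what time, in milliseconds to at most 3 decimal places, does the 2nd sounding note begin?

1. 0.0ms @ 0 + 132.597ms (2/5)
2. 132.597ms @ 2/5 + 132.597ms (2/5)
3. 265.193ms @ 4/5 + 132.597ms (2/5)
4. 397.79ms @ 6/5 + 265.193ms (4/5)

note 2 onset = 2/5b = 132.597ms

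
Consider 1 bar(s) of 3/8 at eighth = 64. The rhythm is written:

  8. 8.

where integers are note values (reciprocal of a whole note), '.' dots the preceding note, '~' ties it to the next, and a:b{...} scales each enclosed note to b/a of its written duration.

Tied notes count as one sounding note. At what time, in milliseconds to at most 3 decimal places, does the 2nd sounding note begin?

note 2 onset = 3/2b = 1406.25ms

1. 0.0ms @ 0 + 1406.25ms (3/2)
2. 1406.25ms @ 3/2 + 1406.25ms (3/2)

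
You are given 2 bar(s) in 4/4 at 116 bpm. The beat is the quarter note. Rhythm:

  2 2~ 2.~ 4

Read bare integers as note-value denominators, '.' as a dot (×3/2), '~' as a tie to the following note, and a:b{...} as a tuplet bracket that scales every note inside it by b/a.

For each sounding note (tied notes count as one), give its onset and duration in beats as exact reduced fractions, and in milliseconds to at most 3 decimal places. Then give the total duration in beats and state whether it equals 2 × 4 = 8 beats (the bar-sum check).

1) 0.0ms=0b +1034.483ms=2b
2) 1034.483ms=2b +3103.448ms=6b
Σ=8b of 8 (116bpm 4/4) — PASS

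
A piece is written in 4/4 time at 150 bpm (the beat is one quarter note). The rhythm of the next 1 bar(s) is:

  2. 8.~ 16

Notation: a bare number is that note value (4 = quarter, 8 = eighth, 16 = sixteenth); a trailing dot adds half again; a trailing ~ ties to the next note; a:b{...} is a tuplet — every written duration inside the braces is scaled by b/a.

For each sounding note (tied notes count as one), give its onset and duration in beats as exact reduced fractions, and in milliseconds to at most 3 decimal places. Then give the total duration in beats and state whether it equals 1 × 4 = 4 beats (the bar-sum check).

1) 0.0ms=0b +1200.0ms=3b
2) 1200.0ms=3b +400.0ms=1b
Σ=4b of 4 (150bpm 4/4) — PASS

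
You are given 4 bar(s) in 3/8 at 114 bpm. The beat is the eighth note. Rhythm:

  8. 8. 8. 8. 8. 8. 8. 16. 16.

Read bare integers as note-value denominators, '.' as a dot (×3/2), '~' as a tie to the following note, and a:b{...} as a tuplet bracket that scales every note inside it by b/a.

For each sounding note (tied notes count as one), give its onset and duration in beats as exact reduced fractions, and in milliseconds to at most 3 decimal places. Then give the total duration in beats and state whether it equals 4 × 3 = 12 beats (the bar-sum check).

1) 0.0ms=0b +789.474ms=3/2b
2) 789.474ms=3/2b +789.474ms=3/2b
3) 1578.947ms=3b +789.474ms=3/2b
4) 2368.421ms=9/2b +789.474ms=3/2b
5) 3157.895ms=6b +789.474ms=3/2b
6) 3947.368ms=15/2b +789.474ms=3/2b
7) 4736.842ms=9b +789.474ms=3/2b
8) 5526.316ms=21/2b +394.737ms=3/4b
9) 5921.053ms=45/4b +394.737ms=3/4b
Σ=12b of 12 (114bpm 3/8) — PASS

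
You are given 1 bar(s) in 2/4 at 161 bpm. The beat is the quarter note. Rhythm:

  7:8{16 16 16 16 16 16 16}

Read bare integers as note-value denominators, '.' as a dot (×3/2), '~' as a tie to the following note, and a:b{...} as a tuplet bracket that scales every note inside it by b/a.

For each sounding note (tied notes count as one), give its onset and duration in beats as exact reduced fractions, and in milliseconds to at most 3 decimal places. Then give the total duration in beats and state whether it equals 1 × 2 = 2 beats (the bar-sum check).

1) 0.0ms=0b +106.477ms=2/7b
2) 106.477ms=2/7b +106.477ms=2/7b
3) 212.955ms=4/7b +106.477ms=2/7b
4) 319.432ms=6/7b +106.477ms=2/7b
5) 425.909ms=8/7b +106.477ms=2/7b
6) 532.387ms=10/7b +106.477ms=2/7b
7) 638.864ms=12/7b +106.477ms=2/7b
Σ=2b of 2 (161bpm 2/4) — PASS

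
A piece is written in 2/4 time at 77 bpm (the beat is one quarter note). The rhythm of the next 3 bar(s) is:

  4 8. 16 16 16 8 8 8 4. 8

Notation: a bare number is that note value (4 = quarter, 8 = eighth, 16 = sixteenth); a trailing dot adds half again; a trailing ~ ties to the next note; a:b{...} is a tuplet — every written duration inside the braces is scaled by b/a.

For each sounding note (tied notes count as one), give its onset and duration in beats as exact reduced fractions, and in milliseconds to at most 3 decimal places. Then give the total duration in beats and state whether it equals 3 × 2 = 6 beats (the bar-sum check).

1) 0.0ms=0b +779.221ms=1b
2) 779.221ms=1b +584.416ms=3/4b
3) 1363.636ms=7/4b +194.805ms=1/4b
4) 1558.442ms=2b +194.805ms=1/4b
5) 1753.247ms=9/4b +194.805ms=1/4b
6) 1948.052ms=5/2b +389.61ms=1/2b
7) 2337.662ms=3b +389.61ms=1/2b
8) 2727.273ms=7/2b +389.61ms=1/2b
9) 3116.883ms=4b +1168.831ms=3/2b
10) 4285.714ms=11/2b +389.61ms=1/2b
Σ=6b of 6 (77bpm 2/4) — PASS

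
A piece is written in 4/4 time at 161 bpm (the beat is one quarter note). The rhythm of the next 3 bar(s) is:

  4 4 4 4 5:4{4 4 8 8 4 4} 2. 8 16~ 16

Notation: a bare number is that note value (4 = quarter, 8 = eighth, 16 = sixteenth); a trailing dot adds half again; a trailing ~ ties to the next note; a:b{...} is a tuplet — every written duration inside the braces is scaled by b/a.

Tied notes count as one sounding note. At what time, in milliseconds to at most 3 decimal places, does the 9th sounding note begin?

1. 0.0ms @ 0 + 372.671ms (1)
2. 372.671ms @ 1 + 372.671ms (1)
3. 745.342ms @ 2 + 372.671ms (1)
4. 1118.012ms @ 3 + 372.671ms (1)
5. 1490.683ms @ 4 + 298.137ms (4/5)
6. 1788.82ms @ 24/5 + 298.137ms (4/5)
7. 2086.957ms @ 28/5 + 149.068ms (2/5)
8. 2236.025ms @ 6 + 149.068ms (2/5)
9. 2385.093ms @ 32/5 + 298.137ms (4/5)
10. 2683.23ms @ 36/5 + 298.137ms (4/5)
11. 2981.366ms @ 8 + 1118.012ms (3)
12. 4099.379ms @ 11 + 186.335ms (1/2)
13. 4285.714ms @ 23/2 + 186.335ms (1/2)

note 9 onset = 32/5b = 2385.093ms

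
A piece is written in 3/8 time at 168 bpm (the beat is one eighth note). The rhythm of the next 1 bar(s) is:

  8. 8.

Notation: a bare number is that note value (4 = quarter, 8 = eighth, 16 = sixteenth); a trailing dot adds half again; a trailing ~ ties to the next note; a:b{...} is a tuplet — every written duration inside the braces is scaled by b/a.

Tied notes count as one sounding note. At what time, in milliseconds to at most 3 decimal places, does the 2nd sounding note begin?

1. 0.0ms @ 0 + 535.714ms (3/2)
2. 535.714ms @ 3/2 + 535.714ms (3/2)

note 2 onset = 3/2b = 535.714ms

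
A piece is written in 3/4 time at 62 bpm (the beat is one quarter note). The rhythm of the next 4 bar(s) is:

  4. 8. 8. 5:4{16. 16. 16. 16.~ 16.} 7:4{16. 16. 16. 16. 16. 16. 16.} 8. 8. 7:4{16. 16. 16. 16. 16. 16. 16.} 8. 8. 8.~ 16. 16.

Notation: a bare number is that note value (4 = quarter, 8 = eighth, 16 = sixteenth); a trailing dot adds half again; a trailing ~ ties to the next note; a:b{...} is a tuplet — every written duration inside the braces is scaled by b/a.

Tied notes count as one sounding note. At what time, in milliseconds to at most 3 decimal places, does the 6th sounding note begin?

1. 0.0ms @ 0 + 1451.613ms (3/2)
2. 1451.613ms @ 3/2 + 725.806ms (3/4)
3. 2177.419ms @ 9/4 + 725.806ms (3/4)
4. 2903.226ms @ 3 + 290.323ms (3/10)
5. 3193.548ms @ 33/10 + 290.323ms (3/10)
6. 3483.871ms @ 18/5 + 290.323ms (3/10)
7. 3774.194ms @ 39/10 + 580.645ms (3/5)
8. 4354.839ms @ 9/2 + 207.373ms (3/14)
9. 4562.212ms @ 33/7 + 207.373ms (3/14)
10. 4769.585ms @ 69/14 + 207.373ms (3/14)
11. 4976.959ms @ 36/7 + 207.373ms (3/14)
12. 5184.332ms @ 75/14 + 207.373ms (3/14)
13. 5391.705ms @ 39/7 + 207.373ms (3/14)
14. 5599.078ms @ 81/14 + 207.373ms (3/14)
15. 5806.452ms @ 6 + 725.806ms (3/4)
16. 6532.258ms @ 27/4 + 725.806ms (3/4)
17. 7258.065ms @ 15/2 + 207.373ms (3/14)
18. 7465.438ms @ 54/7 + 207.373ms (3/14)
19. 7672.811ms @ 111/14 + 207.373ms (3/14)
20. 7880.184ms @ 57/7 + 207.373ms (3/14)
21. 8087.558ms @ 117/14 + 207.373ms (3/14)
22. 8294.931ms @ 60/7 + 207.373ms (3/14)
23. 8502.304ms @ 123/14 + 207.373ms (3/14)
24. 8709.677ms @ 9 + 725.806ms (3/4)
25. 9435.484ms @ 39/4 + 725.806ms (3/4)
26. 10161.29ms @ 21/2 + 1088.71ms (9/8)
27. 11250.0ms @ 93/8 + 362.903ms (3/8)

note 6 onset = 18/5b = 3483.871ms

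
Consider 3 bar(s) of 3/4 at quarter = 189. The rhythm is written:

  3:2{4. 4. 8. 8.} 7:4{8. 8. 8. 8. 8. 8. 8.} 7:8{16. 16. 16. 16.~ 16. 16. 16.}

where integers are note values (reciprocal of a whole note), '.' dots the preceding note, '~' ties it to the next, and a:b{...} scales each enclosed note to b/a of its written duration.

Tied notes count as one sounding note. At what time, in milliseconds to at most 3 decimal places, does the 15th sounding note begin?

1. 0.0ms @ 0 + 317.46ms (1)
2. 317.46ms @ 1 + 317.46ms (1)
3. 634.921ms @ 2 + 158.73ms (1/2)
4. 793.651ms @ 5/2 + 158.73ms (1/2)
5. 952.381ms @ 3 + 136.054ms (3/7)
6. 1088.435ms @ 24/7 + 136.054ms (3/7)
7. 1224.49ms @ 27/7 + 136.054ms (3/7)
8. 1360.544ms @ 30/7 + 136.054ms (3/7)
9. 1496.599ms @ 33/7 + 136.054ms (3/7)
10. 1632.653ms @ 36/7 + 136.054ms (3/7)
11. 1768.707ms @ 39/7 + 136.054ms (3/7)
12. 1904.762ms @ 6 + 136.054ms (3/7)
13. 2040.816ms @ 45/7 + 136.054ms (3/7)
14. 2176.871ms @ 48/7 + 136.054ms (3/7)
15. 2312.925ms @ 51/7 + 272.109ms (6/7)
16. 2585.034ms @ 57/7 + 136.054ms (3/7)
17. 2721.088ms @ 60/7 + 136.054ms (3/7)

note 15 onset = 51/7b = 2312.925ms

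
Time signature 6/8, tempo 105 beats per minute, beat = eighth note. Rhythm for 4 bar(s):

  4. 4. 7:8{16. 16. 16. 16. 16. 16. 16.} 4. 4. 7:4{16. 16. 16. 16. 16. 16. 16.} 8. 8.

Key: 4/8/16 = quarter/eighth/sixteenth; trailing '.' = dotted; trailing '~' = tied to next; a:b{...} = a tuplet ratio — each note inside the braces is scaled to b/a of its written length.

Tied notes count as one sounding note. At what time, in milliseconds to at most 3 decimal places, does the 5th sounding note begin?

note 5 onset = 54/7b = 4408.163ms

1. 0.0ms @ 0 + 1714.286ms (3)
2. 1714.286ms @ 3 + 1714.286ms (3)
3. 3428.571ms @ 6 + 489.796ms (6/7)
4. 3918.367ms @ 48/7 + 489.796ms (6/7)
5. 4408.163ms @ 54/7 + 489.796ms (6/7)
6. 4897.959ms @ 60/7 + 489.796ms (6/7)
7. 5387.755ms @ 66/7 + 489.796ms (6/7)
8. 5877.551ms @ 72/7 + 489.796ms (6/7)
9. 6367.347ms @ 78/7 + 489.796ms (6/7)
10. 6857.143ms @ 12 + 1714.286ms (3)
11. 8571.429ms @ 15 + 1714.286ms (3)
12. 10285.714ms @ 18 + 244.898ms (3/7)
13. 10530.612ms @ 129/7 + 244.898ms (3/7)
14. 10775.51ms @ 132/7 + 244.898ms (3/7)
15. 11020.408ms @ 135/7 + 244.898ms (3/7)
16. 11265.306ms @ 138/7 + 244.898ms (3/7)
17. 11510.204ms @ 141/7 + 244.898ms (3/7)
18. 11755.102ms @ 144/7 + 244.898ms (3/7)
19. 12000.0ms @ 21 + 857.143ms (3/2)
20. 12857.143ms @ 45/2 + 857.143ms (3/2)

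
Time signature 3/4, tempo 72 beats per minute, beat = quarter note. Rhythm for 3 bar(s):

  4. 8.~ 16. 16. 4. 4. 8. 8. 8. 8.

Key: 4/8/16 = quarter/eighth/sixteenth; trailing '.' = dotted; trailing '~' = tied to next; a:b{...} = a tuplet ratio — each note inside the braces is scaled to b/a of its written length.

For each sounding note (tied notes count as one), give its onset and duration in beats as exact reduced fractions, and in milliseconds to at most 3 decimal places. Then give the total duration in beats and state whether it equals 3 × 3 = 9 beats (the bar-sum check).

1) 0.0ms=0b +1250.0ms=3/2b
2) 1250.0ms=3/2b +937.5ms=9/8b
3) 2187.5ms=21/8b +312.5ms=3/8b
4) 2500.0ms=3b +1250.0ms=3/2b
5) 3750.0ms=9/2b +1250.0ms=3/2b
6) 5000.0ms=6b +625.0ms=3/4b
7) 5625.0ms=27/4b +625.0ms=3/4b
8) 6250.0ms=15/2b +625.0ms=3/4b
9) 6875.0ms=33/4b +625.0ms=3/4b
Σ=9b of 9 (72bpm 3/4) — PASS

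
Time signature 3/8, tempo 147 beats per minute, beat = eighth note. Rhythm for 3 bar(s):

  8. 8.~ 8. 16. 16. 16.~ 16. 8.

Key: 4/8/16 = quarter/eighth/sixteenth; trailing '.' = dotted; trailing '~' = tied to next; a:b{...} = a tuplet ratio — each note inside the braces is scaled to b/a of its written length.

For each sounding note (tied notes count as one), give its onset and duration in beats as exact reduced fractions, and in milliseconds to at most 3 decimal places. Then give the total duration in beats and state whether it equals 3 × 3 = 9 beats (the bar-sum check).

1) 0.0ms=0b +612.245ms=3/2b
2) 612.245ms=3/2b +1224.49ms=3b
3) 1836.735ms=9/2b +306.122ms=3/4b
4) 2142.857ms=21/4b +306.122ms=3/4b
5) 2448.98ms=6b +612.245ms=3/2b
6) 3061.224ms=15/2b +612.245ms=3/2b
Σ=9b of 9 (147bpm 3/8) — PASS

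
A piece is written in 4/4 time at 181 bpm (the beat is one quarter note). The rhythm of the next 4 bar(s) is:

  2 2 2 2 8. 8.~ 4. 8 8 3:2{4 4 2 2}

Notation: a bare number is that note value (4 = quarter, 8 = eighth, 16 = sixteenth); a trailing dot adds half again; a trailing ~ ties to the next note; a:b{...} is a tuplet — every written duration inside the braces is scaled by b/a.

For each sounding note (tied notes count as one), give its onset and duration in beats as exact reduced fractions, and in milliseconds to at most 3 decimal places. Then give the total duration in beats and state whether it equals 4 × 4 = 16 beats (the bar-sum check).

1) 0.0ms=0b +662.983ms=2b
2) 662.983ms=2b +662.983ms=2b
3) 1325.967ms=4b +662.983ms=2b
4) 1988.95ms=6b +662.983ms=2b
5) 2651.934ms=8b +248.619ms=3/4b
6) 2900.552ms=35/4b +745.856ms=9/4b
7) 3646.409ms=11b +165.746ms=1/2b
8) 3812.155ms=23/2b +165.746ms=1/2b
9) 3977.901ms=12b +220.994ms=2/3b
10) 4198.895ms=38/3b +220.994ms=2/3b
11) 4419.89ms=40/3b +441.989ms=4/3b
12) 4861.878ms=44/3b +441.989ms=4/3b
Σ=16b of 16 (181bpm 4/4) — PASS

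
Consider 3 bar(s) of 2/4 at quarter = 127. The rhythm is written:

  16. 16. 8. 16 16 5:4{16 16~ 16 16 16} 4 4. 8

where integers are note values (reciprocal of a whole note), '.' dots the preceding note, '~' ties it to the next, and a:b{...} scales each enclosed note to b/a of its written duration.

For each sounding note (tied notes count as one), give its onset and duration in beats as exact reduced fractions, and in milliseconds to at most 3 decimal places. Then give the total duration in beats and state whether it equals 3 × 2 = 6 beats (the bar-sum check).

1) 0.0ms=0b +177.165ms=3/8b
2) 177.165ms=3/8b +177.165ms=3/8b
3) 354.331ms=3/4b +354.331ms=3/4b
4) 708.661ms=3/2b +118.11ms=1/4b
5) 826.772ms=7/4b +118.11ms=1/4b
6) 944.882ms=2b +94.488ms=1/5b
7) 1039.37ms=11/5b +188.976ms=2/5b
8) 1228.346ms=13/5b +94.488ms=1/5b
9) 1322.835ms=14/5b +94.488ms=1/5b
10) 1417.323ms=3b +472.441ms=1b
11) 1889.764ms=4b +708.661ms=3/2b
12) 2598.425ms=11/2b +236.22ms=1/2b
Σ=6b of 6 (127bpm 2/4) — PASS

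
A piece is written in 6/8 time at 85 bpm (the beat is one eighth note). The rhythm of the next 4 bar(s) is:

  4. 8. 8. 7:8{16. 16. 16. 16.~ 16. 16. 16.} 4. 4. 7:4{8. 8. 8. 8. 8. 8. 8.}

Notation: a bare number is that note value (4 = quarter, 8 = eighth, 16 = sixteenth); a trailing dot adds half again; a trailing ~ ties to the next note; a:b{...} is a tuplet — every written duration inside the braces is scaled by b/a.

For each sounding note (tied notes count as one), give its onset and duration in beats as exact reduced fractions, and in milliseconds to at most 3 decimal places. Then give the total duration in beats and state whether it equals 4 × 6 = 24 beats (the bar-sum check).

1) 0.0ms=0b +2117.647ms=3b
2) 2117.647ms=3b +1058.824ms=3/2b
3) 3176.471ms=9/2b +1058.824ms=3/2b
4) 4235.294ms=6b +605.042ms=6/7b
5) 4840.336ms=48/7b +605.042ms=6/7b
6) 5445.378ms=54/7b +605.042ms=6/7b
7) 6050.42ms=60/7b +1210.084ms=12/7b
8) 7260.504ms=72/7b +605.042ms=6/7b
9) 7865.546ms=78/7b +605.042ms=6/7b
10) 8470.588ms=12b +2117.647ms=3b
11) 10588.235ms=15b +2117.647ms=3b
12) 12705.882ms=18b +605.042ms=6/7b
13) 13310.924ms=132/7b +605.042ms=6/7b
14) 13915.966ms=138/7b +605.042ms=6/7b
15) 14521.008ms=144/7b +605.042ms=6/7b
16) 15126.05ms=150/7b +605.042ms=6/7b
17) 15731.092ms=156/7b +605.042ms=6/7b
18) 16336.134ms=162/7b +605.042ms=6/7b
Σ=24b of 24 (85bpm 6/8) — PASS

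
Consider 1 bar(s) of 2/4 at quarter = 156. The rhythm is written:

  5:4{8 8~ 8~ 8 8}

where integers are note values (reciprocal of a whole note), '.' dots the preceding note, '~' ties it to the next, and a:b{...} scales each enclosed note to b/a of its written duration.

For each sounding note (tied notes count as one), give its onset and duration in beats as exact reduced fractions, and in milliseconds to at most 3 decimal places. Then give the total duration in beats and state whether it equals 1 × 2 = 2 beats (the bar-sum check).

1) 0.0ms=0b +153.846ms=2/5b
2) 153.846ms=2/5b +461.538ms=6/5b
3) 615.385ms=8/5b +153.846ms=2/5b
Σ=2b of 2 (156bpm 2/4) — PASS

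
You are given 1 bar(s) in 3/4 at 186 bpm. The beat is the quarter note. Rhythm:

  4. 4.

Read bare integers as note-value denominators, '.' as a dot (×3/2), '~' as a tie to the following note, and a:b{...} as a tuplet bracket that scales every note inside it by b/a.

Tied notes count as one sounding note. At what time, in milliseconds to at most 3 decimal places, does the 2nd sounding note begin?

1. 0.0ms @ 0 + 483.871ms (3/2)
2. 483.871ms @ 3/2 + 483.871ms (3/2)

note 2 onset = 3/2b = 483.871ms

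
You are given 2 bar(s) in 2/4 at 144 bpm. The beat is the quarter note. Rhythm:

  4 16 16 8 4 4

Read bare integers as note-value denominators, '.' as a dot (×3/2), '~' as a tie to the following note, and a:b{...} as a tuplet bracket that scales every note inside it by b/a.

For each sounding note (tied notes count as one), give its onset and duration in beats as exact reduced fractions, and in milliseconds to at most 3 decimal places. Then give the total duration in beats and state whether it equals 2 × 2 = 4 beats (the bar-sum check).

1) 0.0ms=0b +416.667ms=1b
2) 416.667ms=1b +104.167ms=1/4b
3) 520.833ms=5/4b +104.167ms=1/4b
4) 625.0ms=3/2b +208.333ms=1/2b
5) 833.333ms=2b +416.667ms=1b
6) 1250.0ms=3b +416.667ms=1b
Σ=4b of 4 (144bpm 2/4) — PASS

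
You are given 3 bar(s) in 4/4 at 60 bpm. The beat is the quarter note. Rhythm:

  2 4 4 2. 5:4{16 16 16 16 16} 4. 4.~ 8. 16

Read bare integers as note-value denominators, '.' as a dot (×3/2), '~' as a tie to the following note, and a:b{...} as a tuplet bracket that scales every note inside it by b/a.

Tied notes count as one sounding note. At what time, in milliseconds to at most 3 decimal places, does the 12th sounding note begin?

note 12 onset = 47/4b = 11750.0ms

1. 0.0ms @ 0 + 2000.0ms (2)
2. 2000.0ms @ 2 + 1000.0ms (1)
3. 3000.0ms @ 3 + 1000.0ms (1)
4. 4000.0ms @ 4 + 3000.0ms (3)
5. 7000.0ms @ 7 + 200.0ms (1/5)
6. 7200.0ms @ 36/5 + 200.0ms (1/5)
7. 7400.0ms @ 37/5 + 200.0ms (1/5)
8. 7600.0ms @ 38/5 + 200.0ms (1/5)
9. 7800.0ms @ 39/5 + 200.0ms (1/5)
10. 8000.0ms @ 8 + 1500.0ms (3/2)
11. 9500.0ms @ 19/2 + 2250.0ms (9/4)
12. 11750.0ms @ 47/4 + 250.0ms (1/4)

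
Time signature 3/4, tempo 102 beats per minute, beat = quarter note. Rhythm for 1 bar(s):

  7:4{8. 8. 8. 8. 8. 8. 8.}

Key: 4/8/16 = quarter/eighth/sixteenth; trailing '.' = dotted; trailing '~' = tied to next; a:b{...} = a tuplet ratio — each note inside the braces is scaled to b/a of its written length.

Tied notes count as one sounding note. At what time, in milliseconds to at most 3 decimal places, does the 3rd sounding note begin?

1. 0.0ms @ 0 + 252.101ms (3/7)
2. 252.101ms @ 3/7 + 252.101ms (3/7)
3. 504.202ms @ 6/7 + 252.101ms (3/7)
4. 756.303ms @ 9/7 + 252.101ms (3/7)
5. 1008.403ms @ 12/7 + 252.101ms (3/7)
6. 1260.504ms @ 15/7 + 252.101ms (3/7)
7. 1512.605ms @ 18/7 + 252.101ms (3/7)

note 3 onset = 6/7b = 504.202ms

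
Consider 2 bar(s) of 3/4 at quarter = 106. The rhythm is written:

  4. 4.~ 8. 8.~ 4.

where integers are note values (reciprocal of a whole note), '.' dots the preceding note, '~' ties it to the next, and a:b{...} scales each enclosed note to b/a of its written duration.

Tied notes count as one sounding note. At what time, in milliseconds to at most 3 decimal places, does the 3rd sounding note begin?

note 3 onset = 15/4b = 2122.642ms

1. 0.0ms @ 0 + 849.057ms (3/2)
2. 849.057ms @ 3/2 + 1273.585ms (9/4)
3. 2122.642ms @ 15/4 + 1273.585ms (9/4)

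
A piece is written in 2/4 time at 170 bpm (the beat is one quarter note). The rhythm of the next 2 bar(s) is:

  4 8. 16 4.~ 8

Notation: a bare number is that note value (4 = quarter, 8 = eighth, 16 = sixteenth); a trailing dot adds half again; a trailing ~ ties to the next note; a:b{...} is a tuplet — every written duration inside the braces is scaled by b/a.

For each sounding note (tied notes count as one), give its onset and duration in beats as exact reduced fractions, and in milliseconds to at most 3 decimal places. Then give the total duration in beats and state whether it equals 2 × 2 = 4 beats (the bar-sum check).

1) 0.0ms=0b +352.941ms=1b
2) 352.941ms=1b +264.706ms=3/4b
3) 617.647ms=7/4b +88.235ms=1/4b
4) 705.882ms=2b +705.882ms=2b
Σ=4b of 4 (170bpm 2/4) — PASS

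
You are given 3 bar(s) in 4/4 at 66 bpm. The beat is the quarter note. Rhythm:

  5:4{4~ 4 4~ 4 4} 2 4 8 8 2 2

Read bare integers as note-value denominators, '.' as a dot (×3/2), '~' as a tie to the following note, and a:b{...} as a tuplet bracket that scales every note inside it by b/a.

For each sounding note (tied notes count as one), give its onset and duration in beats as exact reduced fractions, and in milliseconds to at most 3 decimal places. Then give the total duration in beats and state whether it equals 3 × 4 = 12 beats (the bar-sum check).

1) 0.0ms=0b +1454.545ms=8/5b
2) 1454.545ms=8/5b +1454.545ms=8/5b
3) 2909.091ms=16/5b +727.273ms=4/5b
4) 3636.364ms=4b +1818.182ms=2b
5) 5454.545ms=6b +909.091ms=1b
6) 6363.636ms=7b +454.545ms=1/2b
7) 6818.182ms=15/2b +454.545ms=1/2b
8) 7272.727ms=8b +1818.182ms=2b
9) 9090.909ms=10b +1818.182ms=2b
Σ=12b of 12 (66bpm 4/4) — PASS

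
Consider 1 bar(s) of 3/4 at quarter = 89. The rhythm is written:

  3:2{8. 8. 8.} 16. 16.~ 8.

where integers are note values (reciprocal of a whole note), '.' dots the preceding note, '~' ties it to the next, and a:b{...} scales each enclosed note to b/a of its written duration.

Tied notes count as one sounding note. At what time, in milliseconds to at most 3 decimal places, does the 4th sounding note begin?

1. 0.0ms @ 0 + 337.079ms (1/2)
2. 337.079ms @ 1/2 + 337.079ms (1/2)
3. 674.157ms @ 1 + 337.079ms (1/2)
4. 1011.236ms @ 3/2 + 252.809ms (3/8)
5. 1264.045ms @ 15/8 + 758.427ms (9/8)

note 4 onset = 3/2b = 1011.236ms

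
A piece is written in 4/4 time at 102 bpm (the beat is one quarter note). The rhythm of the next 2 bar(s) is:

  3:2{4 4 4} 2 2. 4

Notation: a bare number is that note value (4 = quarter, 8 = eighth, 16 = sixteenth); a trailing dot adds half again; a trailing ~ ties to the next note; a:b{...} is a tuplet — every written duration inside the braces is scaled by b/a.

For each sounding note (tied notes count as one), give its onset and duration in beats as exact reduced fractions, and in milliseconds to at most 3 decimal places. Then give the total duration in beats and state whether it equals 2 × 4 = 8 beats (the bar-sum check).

1) 0.0ms=0b +392.157ms=2/3b
2) 392.157ms=2/3b +392.157ms=2/3b
3) 784.314ms=4/3b +392.157ms=2/3b
4) 1176.471ms=2b +1176.471ms=2b
5) 2352.941ms=4b +1764.706ms=3b
6) 4117.647ms=7b +588.235ms=1b
Σ=8b of 8 (102bpm 4/4) — PASS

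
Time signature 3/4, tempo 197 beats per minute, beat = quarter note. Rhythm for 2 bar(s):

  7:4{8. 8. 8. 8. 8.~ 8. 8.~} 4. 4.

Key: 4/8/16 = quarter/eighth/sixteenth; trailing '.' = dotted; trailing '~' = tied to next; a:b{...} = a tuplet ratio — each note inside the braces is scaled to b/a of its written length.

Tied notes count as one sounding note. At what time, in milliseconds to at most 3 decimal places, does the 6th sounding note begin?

note 6 onset = 18/7b = 783.176ms

1. 0.0ms @ 0 + 130.529ms (3/7)
2. 130.529ms @ 3/7 + 130.529ms (3/7)
3. 261.059ms @ 6/7 + 130.529ms (3/7)
4. 391.588ms @ 9/7 + 130.529ms (3/7)
5. 522.117ms @ 12/7 + 261.059ms (6/7)
6. 783.176ms @ 18/7 + 587.382ms (27/14)
7. 1370.558ms @ 9/2 + 456.853ms (3/2)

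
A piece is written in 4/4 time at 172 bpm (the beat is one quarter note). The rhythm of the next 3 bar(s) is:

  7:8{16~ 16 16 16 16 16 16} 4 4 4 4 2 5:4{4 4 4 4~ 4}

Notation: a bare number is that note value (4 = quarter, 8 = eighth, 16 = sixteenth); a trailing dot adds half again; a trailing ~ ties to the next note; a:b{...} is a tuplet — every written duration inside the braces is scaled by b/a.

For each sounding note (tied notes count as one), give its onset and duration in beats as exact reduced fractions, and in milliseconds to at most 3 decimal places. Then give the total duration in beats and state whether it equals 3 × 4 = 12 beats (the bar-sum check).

1) 0.0ms=0b +199.336ms=4/7b
2) 199.336ms=4/7b +99.668ms=2/7b
3) 299.003ms=6/7b +99.668ms=2/7b
4) 398.671ms=8/7b +99.668ms=2/7b
5) 498.339ms=10/7b +99.668ms=2/7b
6) 598.007ms=12/7b +99.668ms=2/7b
7) 697.674ms=2b +348.837ms=1b
8) 1046.512ms=3b +348.837ms=1b
9) 1395.349ms=4b +348.837ms=1b
10) 1744.186ms=5b +348.837ms=1b
11) 2093.023ms=6b +697.674ms=2b
12) 2790.698ms=8b +279.07ms=4/5b
13) 3069.767ms=44/5b +279.07ms=4/5b
14) 3348.837ms=48/5b +279.07ms=4/5b
15) 3627.907ms=52/5b +558.14ms=8/5b
Σ=12b of 12 (172bpm 4/4) — PASS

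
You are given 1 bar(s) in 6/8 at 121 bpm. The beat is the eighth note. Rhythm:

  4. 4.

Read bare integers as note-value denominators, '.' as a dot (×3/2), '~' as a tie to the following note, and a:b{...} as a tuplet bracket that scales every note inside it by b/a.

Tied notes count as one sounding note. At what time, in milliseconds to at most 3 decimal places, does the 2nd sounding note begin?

note 2 onset = 3b = 1487.603ms

1. 0.0ms @ 0 + 1487.603ms (3)
2. 1487.603ms @ 3 + 1487.603ms (3)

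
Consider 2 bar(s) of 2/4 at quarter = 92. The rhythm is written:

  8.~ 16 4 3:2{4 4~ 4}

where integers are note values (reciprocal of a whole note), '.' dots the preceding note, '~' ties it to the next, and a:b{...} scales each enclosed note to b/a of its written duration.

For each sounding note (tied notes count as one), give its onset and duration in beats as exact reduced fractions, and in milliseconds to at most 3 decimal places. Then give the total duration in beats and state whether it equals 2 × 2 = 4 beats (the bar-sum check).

1) 0.0ms=0b +652.174ms=1b
2) 652.174ms=1b +652.174ms=1b
3) 1304.348ms=2b +434.783ms=2/3b
4) 1739.13ms=8/3b +869.565ms=4/3b
Σ=4b of 4 (92bpm 2/4) — PASS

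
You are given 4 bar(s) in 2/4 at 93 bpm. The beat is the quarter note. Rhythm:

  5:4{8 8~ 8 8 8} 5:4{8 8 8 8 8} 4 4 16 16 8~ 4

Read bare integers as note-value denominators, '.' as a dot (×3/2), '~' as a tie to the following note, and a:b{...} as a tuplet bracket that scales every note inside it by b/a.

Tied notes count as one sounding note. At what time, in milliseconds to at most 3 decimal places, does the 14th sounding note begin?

1. 0.0ms @ 0 + 258.065ms (2/5)
2. 258.065ms @ 2/5 + 516.129ms (4/5)
3. 774.194ms @ 6/5 + 258.065ms (2/5)
4. 1032.258ms @ 8/5 + 258.065ms (2/5)
5. 1290.323ms @ 2 + 258.065ms (2/5)
6. 1548.387ms @ 12/5 + 258.065ms (2/5)
7. 1806.452ms @ 14/5 + 258.065ms (2/5)
8. 2064.516ms @ 16/5 + 258.065ms (2/5)
9. 2322.581ms @ 18/5 + 258.065ms (2/5)
10. 2580.645ms @ 4 + 645.161ms (1)
11. 3225.806ms @ 5 + 645.161ms (1)
12. 3870.968ms @ 6 + 161.29ms (1/4)
13. 4032.258ms @ 25/4 + 161.29ms (1/4)
14. 4193.548ms @ 13/2 + 967.742ms (3/2)

note 14 onset = 13/2b = 4193.548ms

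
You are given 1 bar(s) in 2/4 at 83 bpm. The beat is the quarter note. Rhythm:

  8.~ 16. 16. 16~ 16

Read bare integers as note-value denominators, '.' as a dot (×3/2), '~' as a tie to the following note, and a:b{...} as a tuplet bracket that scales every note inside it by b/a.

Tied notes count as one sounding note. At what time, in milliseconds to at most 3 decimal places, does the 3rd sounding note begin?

1. 0.0ms @ 0 + 813.253ms (9/8)
2. 813.253ms @ 9/8 + 271.084ms (3/8)
3. 1084.337ms @ 3/2 + 361.446ms (1/2)

note 3 onset = 3/2b = 1084.337ms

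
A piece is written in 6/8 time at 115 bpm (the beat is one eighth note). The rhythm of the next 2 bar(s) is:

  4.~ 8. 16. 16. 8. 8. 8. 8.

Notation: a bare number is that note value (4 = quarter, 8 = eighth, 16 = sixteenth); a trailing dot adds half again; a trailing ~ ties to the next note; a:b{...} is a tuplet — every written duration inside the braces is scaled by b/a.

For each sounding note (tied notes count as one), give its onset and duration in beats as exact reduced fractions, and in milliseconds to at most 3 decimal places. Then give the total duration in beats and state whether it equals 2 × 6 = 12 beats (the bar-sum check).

1) 0.0ms=0b +2347.826ms=9/2b
2) 2347.826ms=9/2b +391.304ms=3/4b
3) 2739.13ms=21/4b +391.304ms=3/4b
4) 3130.435ms=6b +782.609ms=3/2b
5) 3913.043ms=15/2b +782.609ms=3/2b
6) 4695.652ms=9b +782.609ms=3/2b
7) 5478.261ms=21/2b +782.609ms=3/2b
Σ=12b of 12 (115bpm 6/8) — PASS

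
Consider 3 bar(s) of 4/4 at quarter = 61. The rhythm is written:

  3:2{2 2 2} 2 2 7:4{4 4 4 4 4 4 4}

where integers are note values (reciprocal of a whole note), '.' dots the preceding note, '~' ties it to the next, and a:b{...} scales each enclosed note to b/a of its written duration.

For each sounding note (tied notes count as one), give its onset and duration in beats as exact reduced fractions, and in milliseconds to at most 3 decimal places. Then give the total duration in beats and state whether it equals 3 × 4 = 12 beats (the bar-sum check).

1) 0.0ms=0b +1311.475ms=4/3b
2) 1311.475ms=4/3b +1311.475ms=4/3b
3) 2622.951ms=8/3b +1311.475ms=4/3b
4) 3934.426ms=4b +1967.213ms=2b
5) 5901.639ms=6b +1967.213ms=2b
6) 7868.852ms=8b +562.061ms=4/7b
7) 8430.913ms=60/7b +562.061ms=4/7b
8) 8992.974ms=64/7b +562.061ms=4/7b
9) 9555.035ms=68/7b +562.061ms=4/7b
10) 10117.096ms=72/7b +562.061ms=4/7b
11) 10679.157ms=76/7b +562.061ms=4/7b
12) 11241.218ms=80/7b +562.061ms=4/7b
Σ=12b of 12 (61bpm 4/4) — PASS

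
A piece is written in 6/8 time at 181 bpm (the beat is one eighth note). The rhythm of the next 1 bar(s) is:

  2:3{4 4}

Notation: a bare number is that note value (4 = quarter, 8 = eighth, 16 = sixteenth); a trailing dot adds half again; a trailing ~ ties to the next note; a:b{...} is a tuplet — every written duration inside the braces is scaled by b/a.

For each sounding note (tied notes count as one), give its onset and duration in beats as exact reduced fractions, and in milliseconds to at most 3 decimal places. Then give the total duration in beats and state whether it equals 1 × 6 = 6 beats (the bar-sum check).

1) 0.0ms=0b +994.475ms=3b
2) 994.475ms=3b +994.475ms=3b
Σ=6b of 6 (181bpm 6/8) — PASS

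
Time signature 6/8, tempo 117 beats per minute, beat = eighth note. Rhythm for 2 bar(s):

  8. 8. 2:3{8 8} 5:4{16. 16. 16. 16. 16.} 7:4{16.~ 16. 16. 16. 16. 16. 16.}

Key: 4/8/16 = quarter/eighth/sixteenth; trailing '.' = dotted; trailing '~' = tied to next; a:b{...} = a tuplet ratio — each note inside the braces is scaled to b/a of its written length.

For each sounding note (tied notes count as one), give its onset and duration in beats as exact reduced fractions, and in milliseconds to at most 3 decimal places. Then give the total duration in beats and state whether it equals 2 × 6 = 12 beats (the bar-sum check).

1) 0.0ms=0b +769.231ms=3/2b
2) 769.231ms=3/2b +769.231ms=3/2b
3) 1538.462ms=3b +769.231ms=3/2b
4) 2307.692ms=9/2b +769.231ms=3/2b
5) 3076.923ms=6b +307.692ms=3/5b
6) 3384.615ms=33/5b +307.692ms=3/5b
7) 3692.308ms=36/5b +307.692ms=3/5b
8) 4000.0ms=39/5b +307.692ms=3/5b
9) 4307.692ms=42/5b +307.692ms=3/5b
10) 4615.385ms=9b +439.56ms=6/7b
11) 5054.945ms=69/7b +219.78ms=3/7b
12) 5274.725ms=72/7b +219.78ms=3/7b
13) 5494.505ms=75/7b +219.78ms=3/7b
14) 5714.286ms=78/7b +219.78ms=3/7b
15) 5934.066ms=81/7b +219.78ms=3/7b
Σ=12b of 12 (117bpm 6/8) — PASS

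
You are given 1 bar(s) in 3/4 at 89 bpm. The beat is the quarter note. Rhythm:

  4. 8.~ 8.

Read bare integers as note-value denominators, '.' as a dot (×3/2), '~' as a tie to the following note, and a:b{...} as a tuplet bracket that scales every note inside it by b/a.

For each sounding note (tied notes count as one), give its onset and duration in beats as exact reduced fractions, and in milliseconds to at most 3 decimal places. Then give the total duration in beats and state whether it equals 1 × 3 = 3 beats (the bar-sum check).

1) 0.0ms=0b +1011.236ms=3/2b
2) 1011.236ms=3/2b +1011.236ms=3/2b
Σ=3b of 3 (89bpm 3/4) — PASS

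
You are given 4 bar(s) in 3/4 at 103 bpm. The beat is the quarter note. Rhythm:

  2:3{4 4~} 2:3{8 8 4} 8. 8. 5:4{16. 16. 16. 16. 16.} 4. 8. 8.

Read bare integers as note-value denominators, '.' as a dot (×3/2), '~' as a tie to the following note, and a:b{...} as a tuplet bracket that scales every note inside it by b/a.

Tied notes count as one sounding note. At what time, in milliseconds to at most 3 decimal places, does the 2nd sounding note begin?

1. 0.0ms @ 0 + 873.786ms (3/2)
2. 873.786ms @ 3/2 + 1310.68ms (9/4)
3. 2184.466ms @ 15/4 + 436.893ms (3/4)
4. 2621.359ms @ 9/2 + 873.786ms (3/2)
5. 3495.146ms @ 6 + 436.893ms (3/4)
6. 3932.039ms @ 27/4 + 436.893ms (3/4)
7. 4368.932ms @ 15/2 + 174.757ms (3/10)
8. 4543.689ms @ 39/5 + 174.757ms (3/10)
9. 4718.447ms @ 81/10 + 174.757ms (3/10)
10. 4893.204ms @ 42/5 + 174.757ms (3/10)
11. 5067.961ms @ 87/10 + 174.757ms (3/10)
12. 5242.718ms @ 9 + 873.786ms (3/2)
13. 6116.505ms @ 21/2 + 436.893ms (3/4)
14. 6553.398ms @ 45/4 + 436.893ms (3/4)

note 2 onset = 3/2b = 873.786ms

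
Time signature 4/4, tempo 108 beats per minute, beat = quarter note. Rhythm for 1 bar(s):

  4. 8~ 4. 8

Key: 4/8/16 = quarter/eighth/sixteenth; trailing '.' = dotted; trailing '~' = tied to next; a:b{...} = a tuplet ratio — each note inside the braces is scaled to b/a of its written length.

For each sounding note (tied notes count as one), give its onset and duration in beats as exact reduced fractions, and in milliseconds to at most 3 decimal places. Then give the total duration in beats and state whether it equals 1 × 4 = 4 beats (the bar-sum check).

1) 0.0ms=0b +833.333ms=3/2b
2) 833.333ms=3/2b +1111.111ms=2b
3) 1944.444ms=7/2b +277.778ms=1/2b
Σ=4b of 4 (108bpm 4/4) — PASS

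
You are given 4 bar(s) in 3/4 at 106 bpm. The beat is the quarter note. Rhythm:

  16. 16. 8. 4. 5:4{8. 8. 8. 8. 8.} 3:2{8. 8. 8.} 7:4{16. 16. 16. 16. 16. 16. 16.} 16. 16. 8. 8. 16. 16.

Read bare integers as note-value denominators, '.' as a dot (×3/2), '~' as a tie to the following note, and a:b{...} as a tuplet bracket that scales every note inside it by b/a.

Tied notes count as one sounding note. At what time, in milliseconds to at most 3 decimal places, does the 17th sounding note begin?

note 17 onset = 117/14b = 4730.458ms

1. 0.0ms @ 0 + 212.264ms (3/8)
2. 212.264ms @ 3/8 + 212.264ms (3/8)
3. 424.528ms @ 3/4 + 424.528ms (3/4)
4. 849.057ms @ 3/2 + 849.057ms (3/2)
5. 1698.113ms @ 3 + 339.623ms (3/5)
6. 2037.736ms @ 18/5 + 339.623ms (3/5)
7. 2377.358ms @ 21/5 + 339.623ms (3/5)
8. 2716.981ms @ 24/5 + 339.623ms (3/5)
9. 3056.604ms @ 27/5 + 339.623ms (3/5)
10. 3396.226ms @ 6 + 283.019ms (1/2)
11. 3679.245ms @ 13/2 + 283.019ms (1/2)
12. 3962.264ms @ 7 + 283.019ms (1/2)
13. 4245.283ms @ 15/2 + 121.294ms (3/14)
14. 4366.577ms @ 54/7 + 121.294ms (3/14)
15. 4487.871ms @ 111/14 + 121.294ms (3/14)
16. 4609.164ms @ 57/7 + 121.294ms (3/14)
17. 4730.458ms @ 117/14 + 121.294ms (3/14)
18. 4851.752ms @ 60/7 + 121.294ms (3/14)
19. 4973.046ms @ 123/14 + 121.294ms (3/14)
20. 5094.34ms @ 9 + 212.264ms (3/8)
21. 5306.604ms @ 75/8 + 212.264ms (3/8)
22. 5518.868ms @ 39/4 + 424.528ms (3/4)
23. 5943.396ms @ 21/2 + 424.528ms (3/4)
24. 6367.925ms @ 45/4 + 212.264ms (3/8)
25. 6580.189ms @ 93/8 + 212.264ms (3/8)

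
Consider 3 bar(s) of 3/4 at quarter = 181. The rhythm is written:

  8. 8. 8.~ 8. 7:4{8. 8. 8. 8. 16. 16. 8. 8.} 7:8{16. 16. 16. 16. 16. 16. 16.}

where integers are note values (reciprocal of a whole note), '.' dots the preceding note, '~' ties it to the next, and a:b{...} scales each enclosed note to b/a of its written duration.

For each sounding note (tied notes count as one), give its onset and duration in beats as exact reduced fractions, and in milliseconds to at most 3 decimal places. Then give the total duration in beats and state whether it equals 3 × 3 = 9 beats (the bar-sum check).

1) 0.0ms=0b +248.619ms=3/4b
2) 248.619ms=3/4b +248.619ms=3/4b
3) 497.238ms=3/2b +497.238ms=3/2b
4) 994.475ms=3b +142.068ms=3/7b
5) 1136.543ms=24/7b +142.068ms=3/7b
6) 1278.611ms=27/7b +142.068ms=3/7b
7) 1420.679ms=30/7b +142.068ms=3/7b
8) 1562.747ms=33/7b +71.034ms=3/14b
9) 1633.781ms=69/14b +71.034ms=3/14b
10) 1704.815ms=36/7b +142.068ms=3/7b
11) 1846.882ms=39/7b +142.068ms=3/7b
12) 1988.95ms=6b +142.068ms=3/7b
13) 2131.018ms=45/7b +142.068ms=3/7b
14) 2273.086ms=48/7b +142.068ms=3/7b
15) 2415.154ms=51/7b +142.068ms=3/7b
16) 2557.222ms=54/7b +142.068ms=3/7b
17) 2699.29ms=57/7b +142.068ms=3/7b
18) 2841.358ms=60/7b +142.068ms=3/7b
Σ=9b of 9 (181bpm 3/4) — PASS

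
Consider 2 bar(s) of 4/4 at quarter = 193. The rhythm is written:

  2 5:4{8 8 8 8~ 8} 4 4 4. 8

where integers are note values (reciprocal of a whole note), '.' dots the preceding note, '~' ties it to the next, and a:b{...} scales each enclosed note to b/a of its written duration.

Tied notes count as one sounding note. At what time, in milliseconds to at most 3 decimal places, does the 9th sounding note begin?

1. 0.0ms @ 0 + 621.762ms (2)
2. 621.762ms @ 2 + 124.352ms (2/5)
3. 746.114ms @ 12/5 + 124.352ms (2/5)
4. 870.466ms @ 14/5 + 124.352ms (2/5)
5. 994.819ms @ 16/5 + 248.705ms (4/5)
6. 1243.523ms @ 4 + 310.881ms (1)
7. 1554.404ms @ 5 + 310.881ms (1)
8. 1865.285ms @ 6 + 466.321ms (3/2)
9. 2331.606ms @ 15/2 + 155.44ms (1/2)

note 9 onset = 15/2b = 2331.606ms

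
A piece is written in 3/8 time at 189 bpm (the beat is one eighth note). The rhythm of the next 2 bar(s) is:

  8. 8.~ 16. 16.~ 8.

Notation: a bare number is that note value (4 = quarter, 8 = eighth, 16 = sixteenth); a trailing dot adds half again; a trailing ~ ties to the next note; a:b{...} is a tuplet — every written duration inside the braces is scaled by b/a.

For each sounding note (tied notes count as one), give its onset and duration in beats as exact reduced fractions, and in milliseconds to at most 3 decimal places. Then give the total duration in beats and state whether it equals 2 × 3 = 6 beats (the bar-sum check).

1) 0.0ms=0b +476.19ms=3/2b
2) 476.19ms=3/2b +714.286ms=9/4b
3) 1190.476ms=15/4b +714.286ms=9/4b
Σ=6b of 6 (189bpm 3/8) — PASS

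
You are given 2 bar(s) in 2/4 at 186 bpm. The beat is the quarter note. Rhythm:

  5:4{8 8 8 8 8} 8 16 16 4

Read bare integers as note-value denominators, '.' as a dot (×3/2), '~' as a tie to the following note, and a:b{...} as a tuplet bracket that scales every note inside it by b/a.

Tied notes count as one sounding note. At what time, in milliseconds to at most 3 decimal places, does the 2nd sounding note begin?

1. 0.0ms @ 0 + 129.032ms (2/5)
2. 129.032ms @ 2/5 + 129.032ms (2/5)
3. 258.065ms @ 4/5 + 129.032ms (2/5)
4. 387.097ms @ 6/5 + 129.032ms (2/5)
5. 516.129ms @ 8/5 + 129.032ms (2/5)
6. 645.161ms @ 2 + 161.29ms (1/2)
7. 806.452ms @ 5/2 + 80.645ms (1/4)
8. 887.097ms @ 11/4 + 80.645ms (1/4)
9. 967.742ms @ 3 + 322.581ms (1)

note 2 onset = 2/5b = 129.032ms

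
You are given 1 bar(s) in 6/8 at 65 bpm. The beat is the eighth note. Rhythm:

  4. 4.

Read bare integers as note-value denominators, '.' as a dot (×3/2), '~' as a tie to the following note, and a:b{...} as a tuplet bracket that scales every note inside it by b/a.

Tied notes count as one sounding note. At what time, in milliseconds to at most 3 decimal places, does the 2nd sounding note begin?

1. 0.0ms @ 0 + 2769.231ms (3)
2. 2769.231ms @ 3 + 2769.231ms (3)

note 2 onset = 3b = 2769.231ms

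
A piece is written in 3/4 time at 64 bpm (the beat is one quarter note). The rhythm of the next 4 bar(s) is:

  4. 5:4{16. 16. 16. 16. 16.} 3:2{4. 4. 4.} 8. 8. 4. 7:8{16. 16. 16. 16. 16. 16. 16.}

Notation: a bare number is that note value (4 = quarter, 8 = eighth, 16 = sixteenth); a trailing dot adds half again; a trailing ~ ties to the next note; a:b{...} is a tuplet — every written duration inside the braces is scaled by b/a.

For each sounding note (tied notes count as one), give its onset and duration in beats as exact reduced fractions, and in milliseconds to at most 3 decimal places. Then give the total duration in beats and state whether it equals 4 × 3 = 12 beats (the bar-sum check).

1) 0.0ms=0b +1406.25ms=3/2b
2) 1406.25ms=3/2b +281.25ms=3/10b
3) 1687.5ms=9/5b +281.25ms=3/10b
4) 1968.75ms=21/10b +281.25ms=3/10b
5) 2250.0ms=12/5b +281.25ms=3/10b
6) 2531.25ms=27/10b +281.25ms=3/10b
7) 2812.5ms=3b +937.5ms=1b
8) 3750.0ms=4b +937.5ms=1b
9) 4687.5ms=5b +937.5ms=1b
10) 5625.0ms=6b +703.125ms=3/4b
11) 6328.125ms=27/4b +703.125ms=3/4b
12) 7031.25ms=15/2b +1406.25ms=3/2b
13) 8437.5ms=9b +401.786ms=3/7b
14) 8839.286ms=66/7b +401.786ms=3/7b
15) 9241.071ms=69/7b +401.786ms=3/7b
16) 9642.857ms=72/7b +401.786ms=3/7b
17) 10044.643ms=75/7b +401.786ms=3/7b
18) 10446.429ms=78/7b +401.786ms=3/7b
19) 10848.214ms=81/7b +401.786ms=3/7b
Σ=12b of 12 (64bpm 3/4) — PASS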